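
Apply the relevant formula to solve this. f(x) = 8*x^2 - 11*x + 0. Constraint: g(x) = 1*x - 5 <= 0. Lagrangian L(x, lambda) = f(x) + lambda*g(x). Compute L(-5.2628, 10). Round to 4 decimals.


Step 1: Evaluate f(x).
f(-5.2628) = 8*(-5.2628)^2 - 11*(-5.2628) + 0 = 279.4673
Step 2: Evaluate g(x).
g(-5.2628) = 1*-5.2628 - 5 = -10.2628
Step 3: Compute Lagrangian.
L = 279.4673 + 10*-10.2628 = 176.8393


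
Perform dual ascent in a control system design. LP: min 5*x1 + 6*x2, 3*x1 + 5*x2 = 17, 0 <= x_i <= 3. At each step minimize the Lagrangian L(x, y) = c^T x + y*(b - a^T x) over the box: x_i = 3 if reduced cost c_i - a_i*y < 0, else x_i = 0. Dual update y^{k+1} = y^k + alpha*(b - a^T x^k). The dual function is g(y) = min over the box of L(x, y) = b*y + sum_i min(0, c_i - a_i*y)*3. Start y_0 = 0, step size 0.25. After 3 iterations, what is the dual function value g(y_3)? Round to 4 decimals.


Dual ascent for LP: min 5*x1 + 6*x2, 3*x1 + 5*x2 = 17, 0 <= x_i <= 3
Step 1: y^k = 0.0, reduced costs: (5.0, 6.0)
  x^k = (0.0, 0.0), subgradient = b - a^T x = 17.0
  y^{k+1} = 0.0 + 0.25*17.0 = 4.25
Step 2: y^k = 4.25, reduced costs: (-7.75, -15.25)
  x^k = (3.0, 3.0), subgradient = b - a^T x = -7.0
  y^{k+1} = 4.25 + 0.25*-7.0 = 2.5
Step 3: y^k = 2.5, reduced costs: (-2.5, -6.5)
  x^k = (3.0, 3.0), subgradient = b - a^T x = -7.0
  y^{k+1} = 2.5 + 0.25*-7.0 = 0.75
Dual objective at y_3 = 0.75: reduced costs (2.75, 2.25), box minimizer x = (0.0, 0.0)
g(y_3) = b*y + (c1 - a1*y)*x1 + (c2 - a2*y)*x2 = 17*0.75 + 2.75*0.0 + 2.25*0.0 = 12.75 + 0.0 + 0.0 = 12.75


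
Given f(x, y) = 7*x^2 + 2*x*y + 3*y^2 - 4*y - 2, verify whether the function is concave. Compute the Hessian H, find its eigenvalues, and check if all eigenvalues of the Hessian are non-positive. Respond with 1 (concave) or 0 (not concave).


The Hessian of f(x,y) = 7*x^2 + 2*x*y + 3*y^2 - 4*y - 2 is:
H = [[14, 2], [2, 6]]
Trace = 14 + 6 = 20
Determinant = 14*6 - (2)^2 = 80
Discriminant = (20)^2 - 4*80 = 80.0
Eigenvalues: lambda_1 = 5.5279, lambda_2 = 14.4721
The function is not concave.

0


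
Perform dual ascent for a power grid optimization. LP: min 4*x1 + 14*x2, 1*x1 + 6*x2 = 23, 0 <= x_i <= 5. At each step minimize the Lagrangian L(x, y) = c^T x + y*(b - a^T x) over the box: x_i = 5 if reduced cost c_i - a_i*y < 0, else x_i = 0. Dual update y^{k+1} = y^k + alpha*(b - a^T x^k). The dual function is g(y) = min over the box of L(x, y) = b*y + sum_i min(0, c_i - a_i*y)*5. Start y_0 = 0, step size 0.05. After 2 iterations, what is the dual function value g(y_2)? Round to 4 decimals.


Dual ascent for LP: min 4*x1 + 14*x2, 1*x1 + 6*x2 = 23, 0 <= x_i <= 5
Step 1: y^k = 0.0, reduced costs: (4.0, 14.0)
  x^k = (0.0, 0.0), subgradient = b - a^T x = 23.0
  y^{k+1} = 0.0 + 0.05*23.0 = 1.15
Step 2: y^k = 1.15, reduced costs: (2.85, 7.1)
  x^k = (0.0, 0.0), subgradient = b - a^T x = 23.0
  y^{k+1} = 1.15 + 0.05*23.0 = 2.3
Dual objective at y_2 = 2.3: reduced costs (1.7, 0.2), box minimizer x = (0.0, 0.0)
g(y_2) = b*y + (c1 - a1*y)*x1 + (c2 - a2*y)*x2 = 23*2.3 + 1.7*0.0 + 0.2*0.0 = 52.9 + 0.0 + 0.0 = 52.9


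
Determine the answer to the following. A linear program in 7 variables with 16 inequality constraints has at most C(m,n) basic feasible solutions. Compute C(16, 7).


Each vertex corresponds to some choice of n active constraints out of m, so the number of vertices is at most C(m, n) = m! / (n!(m-n)!).
m = 16, n = 7
Numerator: 16 * 15 * 14 * 13 * 12 * 11 * 10
Denominator: 7! = 5040
C(16, 7) = 11440


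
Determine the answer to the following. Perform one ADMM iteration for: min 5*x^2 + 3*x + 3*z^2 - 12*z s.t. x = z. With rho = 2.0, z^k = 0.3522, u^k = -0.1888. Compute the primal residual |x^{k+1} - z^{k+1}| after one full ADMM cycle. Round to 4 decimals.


ADMM iteration with rho = 2.0, z^k = 0.3522, u^k = -0.1888
Step 1: x-update.
Minimize 5*x^2 + 3*x + (2.0/2)*(x - 0.3522 - 0.1888)^2
FOC: (2*5 + 2.0)*x = -3 + 2.0*(0.3522 + 0.1888)
x^{k+1} = -0.1598
Step 2: z-update.
Minimize 3*z^2 - 12*z + (2.0/2)*(-0.1598 - z - 0.1888)^2
FOC: (2*3 + 2.0)*z = 12 + 2.0*(-0.1598 - 0.1888)
z^{k+1} = 1.4128
Step 3: u-update.
u^{k+1} = -0.1888 - 0.1598 - 1.4128 = -1.7615
Step 4: Primal residual = |-0.1598 - 1.4128| = 1.5727


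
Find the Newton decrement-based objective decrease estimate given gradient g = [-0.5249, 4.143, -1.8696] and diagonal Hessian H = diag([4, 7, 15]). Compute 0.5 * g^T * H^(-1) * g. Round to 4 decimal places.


Step 1: H is diagonal, so H^(-1) * g = [-0.1312, 0.5919, -0.1246].
Step 2: g^T H^(-1) g = sum_i g_i^2 / H_ii
  = (-0.5249)^2/4 + (4.143)^2/7 + (-1.8696)^2/15
  = 0.0689 + 2.4521 + 0.233 = 2.754
Step 3: Objective decrease = 0.5 * g^T H^(-1) g = 1.377


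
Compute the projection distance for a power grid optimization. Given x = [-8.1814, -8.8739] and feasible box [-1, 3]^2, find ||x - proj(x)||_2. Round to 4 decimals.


Project each component onto [-1, 3].
clip(-8.1814) = -1.0, clip(-8.8739) = -1.0
Projection = [-1.0, -1.0]
Squared diffs: [51.5725, 61.9983]
Distance = sqrt(113.5708) = 10.657


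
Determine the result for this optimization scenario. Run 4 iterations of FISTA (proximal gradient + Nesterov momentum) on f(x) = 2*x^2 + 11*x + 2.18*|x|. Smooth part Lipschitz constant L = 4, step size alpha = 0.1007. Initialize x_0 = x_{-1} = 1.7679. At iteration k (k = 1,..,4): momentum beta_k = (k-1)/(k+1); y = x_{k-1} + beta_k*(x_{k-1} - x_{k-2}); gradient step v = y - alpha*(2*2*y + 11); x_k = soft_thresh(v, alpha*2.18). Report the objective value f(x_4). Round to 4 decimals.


FISTA on f(x) = 2*x^2 + 11*x + 2.18*|x|
L = 4, alpha = 0.1007
Iteration 1: beta = 0.0, y = 1.7679 + 0.0*(1.7679 - 1.7679) = 1.7679
  grad(y) = 18.0716, v = y - alpha*grad = -0.0519
  prox(v) = soft_thresh(-0.0519, 0.2195) = 0.0
Iteration 2: beta = 0.3333, y = 0.0 + 0.3333*(0.0 - 1.7679) = -0.5893
  grad(y) = 8.6428, v = y - alpha*grad = -1.4596
  prox(v) = soft_thresh(-1.4596, 0.2195) = -1.2401
Iteration 3: beta = 0.5, y = -1.2401 + 0.5*(-1.2401 - 0.0) = -1.8602
  grad(y) = 3.5594, v = y - alpha*grad = -2.2186
  prox(v) = soft_thresh(-2.2186, 0.2195) = -1.9991
Iteration 4: beta = 0.6, y = -1.9991 + 0.6*(-1.9991 + 1.2401) = -2.4544
  grad(y) = 1.1823, v = y - alpha*grad = -2.5735
  prox(v) = soft_thresh(-2.5735, 0.2195) = -2.354
f(x_4) = 2*(-2.354)^2 + 11*(-2.354) + 2.18*|-2.354| = -9.6797


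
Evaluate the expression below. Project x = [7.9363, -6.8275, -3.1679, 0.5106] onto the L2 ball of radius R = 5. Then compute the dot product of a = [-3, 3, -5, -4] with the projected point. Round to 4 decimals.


Step 1: Compute ||x|| (intermediates to 6 decimals).
||x|| = sqrt(7.9363^2 + (-6.8275)^2 + (-3.1679)^2 + 0.5106^2) = 10.949699
Step 2: Project.
Since ||x|| > R, scale = R/||x|| = 5/10.949699 = 0.456634, proj(x) = scale * x
proj(x) = [3.623984, -3.117669, -1.446571, 0.233157]
Step 3: Dot product.
a^T * proj(x) = -3*3.623984 + 3*(-3.117669) - 5*(-1.446571) - 4*0.233157 = -13.9247


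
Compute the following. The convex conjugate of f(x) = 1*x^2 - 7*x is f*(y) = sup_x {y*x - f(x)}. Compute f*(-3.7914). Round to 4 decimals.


f*(y) = sup_x {y*x - a*x^2 - b*x} = sup_x {(y-b)*x - a*x^2}
FOC: (y - b) - 2a*x = 0 => x* = (y - b)/(2a)
x* = (-3.7914 + 7)/(2*1) = 1.6043
f*(-3.7914) = (y-b)^2/(4a) = (-3.7914 + 7)^2/(4*1)
= 10.2951/4 = 2.5738


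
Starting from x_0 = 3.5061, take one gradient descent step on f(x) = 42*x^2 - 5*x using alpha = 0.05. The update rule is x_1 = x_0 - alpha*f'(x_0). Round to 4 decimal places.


We compute the gradient at x_0 and apply the update.
f'(x) = 84*x - 5
f'(3.5061) = 84*3.5061 - 5 = 289.5124
x_1 = 3.5061 - 0.05*289.5124 = -10.9695


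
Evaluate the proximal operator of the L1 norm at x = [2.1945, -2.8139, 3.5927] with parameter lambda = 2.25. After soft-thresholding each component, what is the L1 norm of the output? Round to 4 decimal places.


Soft-thresholding with lambda = 2.25:
prox(2.1945) = sign(2.1945)*max(|2.1945| - 2.25, 0) = 0.0
prox(-2.8139) = sign(-2.8139)*max(|-2.8139| - 2.25, 0) = -0.5639
prox(3.5927) = sign(3.5927)*max(|3.5927| - 2.25, 0) = 1.3427
prox(x) = [0.0, -0.5639, 1.3427]
||prox(x)||_1 = 0.0 + 0.5639 + 1.3427 = 1.9066


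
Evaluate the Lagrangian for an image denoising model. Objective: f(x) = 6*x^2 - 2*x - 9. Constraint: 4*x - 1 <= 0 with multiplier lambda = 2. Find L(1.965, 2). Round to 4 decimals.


Step 1: Evaluate f(x).
f(1.965) = 6*1.965^2 - 2*1.965 - 9 = 10.2374
Step 2: Evaluate g(x).
g(1.965) = 4*1.965 - 1 = 6.86
Step 3: Compute Lagrangian.
L = 10.2374 + 2*6.86 = 23.9574


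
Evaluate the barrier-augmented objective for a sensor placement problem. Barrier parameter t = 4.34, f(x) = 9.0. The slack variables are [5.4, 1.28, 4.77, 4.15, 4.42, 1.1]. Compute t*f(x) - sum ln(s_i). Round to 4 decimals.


Step 1: Compute log-barrier.
ln values: [1.6864, 0.2469, 1.5623, 1.4231, 1.4861, 0.0953]
phi = -(1.6864 + 0.2469 + 1.5623 + 1.4231 + 1.4861 + 0.0953) = -6.5002
Step 2: Compute augmented objective.
t*f(x) = 4.34*9.0 = 39.06
Total = 39.06 - 6.5002 = 32.5598


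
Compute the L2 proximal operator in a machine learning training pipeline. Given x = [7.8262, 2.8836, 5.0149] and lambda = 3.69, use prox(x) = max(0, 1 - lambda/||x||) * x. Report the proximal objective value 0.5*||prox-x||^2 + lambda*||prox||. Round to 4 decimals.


Step 1: Compute ||x||.
||x|| = 9.7321
Step 2: Compute scaling factor.
scale = max(0, 1 - 3.69/9.7321) = 0.6208
Step 3: prox(x) = [4.8588, 1.7903, 3.1135]
||prox(x)|| = 6.0421
Step 4: Proximal objective.
0.5*||prox-x||^2 = 6.8081
lambda*||prox|| = 22.2953
Total = 29.1034


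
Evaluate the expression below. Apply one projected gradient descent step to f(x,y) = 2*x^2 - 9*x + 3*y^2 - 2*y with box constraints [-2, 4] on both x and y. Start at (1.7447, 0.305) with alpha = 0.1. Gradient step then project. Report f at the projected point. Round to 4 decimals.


Step 1: Compute gradient at (1.7447, 0.305).
grad_x = 2*2*1.7447 - 9 = -2.0212
grad_y = 2*3*0.305 - 2 = -0.17
Step 2: Gradient step.
x_raw = 1.7447 - 0.1*-2.0212 = 1.9468
y_raw = 0.305 - 0.1*-0.17 = 0.322
Step 3: Project onto [-2, 4].
x_proj = clip(1.9468) = 1.9468
y_proj = clip(0.322) = 0.322
Step 4: Evaluate f.
f(1.9468, 0.322) = -10.2741


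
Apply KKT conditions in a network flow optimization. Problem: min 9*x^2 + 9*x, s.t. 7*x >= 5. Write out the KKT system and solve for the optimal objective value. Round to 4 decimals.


Step 1: Try lambda = 0 (constraint inactive).
x_unc = -9/(2*9) = -0.5
Check: 7*-0.5 = -3.5 < 5 -- violated!
Step 2: Constraint must be active: 7*x = 5
x* = 5/7 = 0.7143 (rounded; the exact value 5/7 is used below)
lambda = (2*9*(5/7) + 9)/7 = 3.1224
Step 3: Compute optimal value.
f(x*) = 9*(5/7)^2 + 9*(5/7) = 11.0204


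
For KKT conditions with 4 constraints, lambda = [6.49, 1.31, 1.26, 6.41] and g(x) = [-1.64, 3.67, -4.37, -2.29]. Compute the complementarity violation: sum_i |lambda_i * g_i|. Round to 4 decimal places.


KKT complementary slackness check:
lambda_1 * g_1 = 6.49 * -1.64 = -10.6436
lambda_2 * g_2 = 1.31 * 3.67 = 4.8077
lambda_3 * g_3 = 1.26 * -4.37 = -5.5062
lambda_4 * g_4 = 6.41 * -2.29 = -14.6789
Total violation = 10.6436 + 4.8077 + 5.5062 + 14.6789 = 35.6364


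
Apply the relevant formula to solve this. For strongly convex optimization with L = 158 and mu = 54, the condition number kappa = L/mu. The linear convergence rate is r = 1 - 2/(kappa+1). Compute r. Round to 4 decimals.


Step 1: Compute the condition number.
kappa = L/mu = 158/54 = 2.9259
Step 2: Compute the convergence rate.
r = 1 - 2/(kappa + 1) = 1 - 2*mu/(L + mu) = (L - mu)/(L + mu) = 104/212 = 0.4906


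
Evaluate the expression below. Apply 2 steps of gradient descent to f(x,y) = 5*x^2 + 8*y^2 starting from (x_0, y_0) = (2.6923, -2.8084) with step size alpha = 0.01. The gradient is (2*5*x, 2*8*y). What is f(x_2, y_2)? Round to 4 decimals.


Gradient descent on f(x,y) = 5*x^2 + 8*y^2.
Starting point: (2.6923, -2.8084), alpha = 0.01
Step 1: grad_x = 2*5*2.6923 = 26.923, grad_y = 2*8*-2.8084 = -44.9344
  x_1 = 2.6923 - 0.01*26.923 = 2.4231
  y_1 = -2.8084 - 0.01*-44.9344 = -2.3591
Step 2: grad_x = 2*5*2.4231 = 24.2307, grad_y = 2*8*-2.3591 = -37.7449
  x_2 = 2.4231 - 0.01*24.2307 = 2.1808
  y_2 = -2.3591 - 0.01*-37.7449 = -1.9816
f(2.1808, -1.9816) = 5*2.1808^2 + 8*(-1.9816)^2 = 55.1928


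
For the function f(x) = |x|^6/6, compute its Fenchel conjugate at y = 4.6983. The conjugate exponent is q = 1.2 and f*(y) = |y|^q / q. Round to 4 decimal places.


The conjugate exponent q satisfies 1/p + 1/q = 1.
p = 6, so q = 6/(6 - 1) = 1.2
|y|^q = 4.6983^1.2 = 6.4022
f*(4.6983) = 6.4022 / 1.2 = 5.3352


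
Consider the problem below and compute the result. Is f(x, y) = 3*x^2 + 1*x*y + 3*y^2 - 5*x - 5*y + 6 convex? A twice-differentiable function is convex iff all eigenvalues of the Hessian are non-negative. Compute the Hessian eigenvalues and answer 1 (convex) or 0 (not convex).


The Hessian of f(x,y) = 3*x^2 + 1*x*y + 3*y^2 - 5*x - 5*y + 6 is:
H = [[6, 1], [1, 6]]
Trace = 6 + 6 = 12
Determinant = 6*6 - (1)^2 = 35
Discriminant = (12)^2 - 4*35 = 4.0
Eigenvalues: lambda_1 = 5.0, lambda_2 = 7.0
The function is convex.

1


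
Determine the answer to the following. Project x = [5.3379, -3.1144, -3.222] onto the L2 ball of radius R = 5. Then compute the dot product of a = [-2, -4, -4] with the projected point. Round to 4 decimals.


Step 1: Compute ||x|| (intermediates to 6 decimals).
||x|| = sqrt(5.3379^2 + (-3.1144)^2 + (-3.222)^2) = 6.969501
Step 2: Project.
Since ||x|| > R, scale = R/||x|| = 5/6.969501 = 0.717411, proj(x) = scale * x
proj(x) = [3.829468, -2.234305, -2.311498]
Step 3: Dot product.
a^T * proj(x) = -2*3.829468 - 4*(-2.234305) - 4*(-2.311498) = 10.5243


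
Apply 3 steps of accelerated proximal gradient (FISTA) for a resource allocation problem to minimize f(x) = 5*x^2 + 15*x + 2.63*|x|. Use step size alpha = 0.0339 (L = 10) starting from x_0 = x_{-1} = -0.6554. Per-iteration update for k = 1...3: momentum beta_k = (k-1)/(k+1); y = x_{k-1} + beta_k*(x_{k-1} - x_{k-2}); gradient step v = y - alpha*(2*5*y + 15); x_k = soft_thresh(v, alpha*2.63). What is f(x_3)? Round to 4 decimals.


FISTA on f(x) = 5*x^2 + 15*x + 2.63*|x|
L = 10, alpha = 0.0339
Iteration 1: beta = 0.0, y = -0.6554 + 0.0*(-0.6554 + 0.6554) = -0.6554
  grad(y) = 8.446, v = y - alpha*grad = -0.9417
  prox(v) = soft_thresh(-0.9417, 0.0892) = -0.8526
Iteration 2: beta = 0.3333, y = -0.8526 + 0.3333*(-0.8526 + 0.6554) = -0.9183
  grad(y) = 5.8172, v = y - alpha*grad = -1.1155
  prox(v) = soft_thresh(-1.1155, 0.0892) = -1.0263
Iteration 3: beta = 0.5, y = -1.0263 + 0.5*(-1.0263 + 0.8526) = -1.1132
  grad(y) = 3.8679, v = y - alpha*grad = -1.2443
  prox(v) = soft_thresh(-1.2443, 0.0892) = -1.1552
f(x_3) = 5*(-1.1552)^2 + 15*(-1.1552) + 2.63*|-1.1552| = -7.6174


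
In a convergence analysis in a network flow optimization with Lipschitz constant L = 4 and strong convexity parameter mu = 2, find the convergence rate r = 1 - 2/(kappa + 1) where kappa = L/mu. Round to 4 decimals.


Step 1: Compute the condition number.
kappa = L/mu = 4/2 = 2.0
Step 2: Compute the convergence rate.
r = 1 - 2/(kappa + 1) = 1 - 2*mu/(L + mu) = (L - mu)/(L + mu) = 2/6 = 0.3333


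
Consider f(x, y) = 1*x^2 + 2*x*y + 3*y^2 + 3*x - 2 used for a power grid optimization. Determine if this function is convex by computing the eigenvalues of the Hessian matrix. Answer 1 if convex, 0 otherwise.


The Hessian of f(x,y) = 1*x^2 + 2*x*y + 3*y^2 + 3*x - 2 is:
H = [[2, 2], [2, 6]]
Trace = 2 + 6 = 8
Determinant = 2*6 - (2)^2 = 8
Discriminant = (8)^2 - 4*8 = 32.0
Eigenvalues: lambda_1 = 1.1716, lambda_2 = 6.8284
The function is convex.

1


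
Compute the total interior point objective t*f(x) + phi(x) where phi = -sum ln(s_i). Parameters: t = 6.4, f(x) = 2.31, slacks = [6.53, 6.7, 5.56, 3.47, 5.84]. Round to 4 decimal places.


Step 1: Compute log-barrier.
ln values: [1.8764, 1.9021, 1.7156, 1.2442, 1.7647]
phi = -(1.8764 + 1.9021 + 1.7156 + 1.2442 + 1.7647) = -8.503
Step 2: Compute augmented objective.
t*f(x) = 6.4*2.31 = 14.784
Total = 14.784 - 8.503 = 6.281


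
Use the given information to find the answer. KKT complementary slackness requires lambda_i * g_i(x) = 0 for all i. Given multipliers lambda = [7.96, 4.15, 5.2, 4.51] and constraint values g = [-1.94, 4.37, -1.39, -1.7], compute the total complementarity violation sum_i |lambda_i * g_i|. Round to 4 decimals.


KKT complementary slackness check:
lambda_1 * g_1 = 7.96 * -1.94 = -15.4424
lambda_2 * g_2 = 4.15 * 4.37 = 18.1355
lambda_3 * g_3 = 5.2 * -1.39 = -7.228
lambda_4 * g_4 = 4.51 * -1.7 = -7.667
Total violation = 15.4424 + 18.1355 + 7.228 + 7.667 = 48.4729


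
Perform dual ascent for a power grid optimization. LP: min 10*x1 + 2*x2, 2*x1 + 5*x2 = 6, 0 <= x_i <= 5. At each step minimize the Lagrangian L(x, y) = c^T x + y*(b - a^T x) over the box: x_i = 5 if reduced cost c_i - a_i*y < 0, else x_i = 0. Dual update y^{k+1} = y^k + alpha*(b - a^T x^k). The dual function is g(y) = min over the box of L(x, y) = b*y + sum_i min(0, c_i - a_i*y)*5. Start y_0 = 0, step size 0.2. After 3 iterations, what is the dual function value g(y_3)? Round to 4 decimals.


Dual ascent for LP: min 10*x1 + 2*x2, 2*x1 + 5*x2 = 6, 0 <= x_i <= 5
Step 1: y^k = 0.0, reduced costs: (10.0, 2.0)
  x^k = (0.0, 0.0), subgradient = b - a^T x = 6.0
  y^{k+1} = 0.0 + 0.2*6.0 = 1.2
Step 2: y^k = 1.2, reduced costs: (7.6, -4.0)
  x^k = (0.0, 5.0), subgradient = b - a^T x = -19.0
  y^{k+1} = 1.2 + 0.2*-19.0 = -2.6
Step 3: y^k = -2.6, reduced costs: (15.2, 15.0)
  x^k = (0.0, 0.0), subgradient = b - a^T x = 6.0
  y^{k+1} = -2.6 + 0.2*6.0 = -1.4
Dual objective at y_3 = -1.4: reduced costs (12.8, 9.0), box minimizer x = (0.0, 0.0)
g(y_3) = b*y + (c1 - a1*y)*x1 + (c2 - a2*y)*x2 = 6*(-1.4) + 12.8*0.0 + 9.0*0.0 = -8.4 + 0.0 + 0.0 = -8.4


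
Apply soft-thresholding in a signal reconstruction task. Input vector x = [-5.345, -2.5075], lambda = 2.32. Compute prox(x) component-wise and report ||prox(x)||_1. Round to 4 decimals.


Soft-thresholding with lambda = 2.32:
prox(-5.345) = sign(-5.345)*max(|-5.345| - 2.32, 0) = -3.025
prox(-2.5075) = sign(-2.5075)*max(|-2.5075| - 2.32, 0) = -0.1875
prox(x) = [-3.025, -0.1875]
||prox(x)||_1 = 3.025 + 0.1875 = 3.2125


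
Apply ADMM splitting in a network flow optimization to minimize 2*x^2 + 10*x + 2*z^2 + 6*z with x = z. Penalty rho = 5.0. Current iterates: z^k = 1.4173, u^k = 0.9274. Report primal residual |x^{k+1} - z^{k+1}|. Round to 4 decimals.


ADMM iteration with rho = 5.0, z^k = 1.4173, u^k = 0.9274
Step 1: x-update.
Minimize 2*x^2 + 10*x + (5.0/2)*(x - 1.4173 + 0.9274)^2
FOC: (2*2 + 5.0)*x = -10 + 5.0*(1.4173 - 0.9274)
x^{k+1} = -0.8389
Step 2: z-update.
Minimize 2*z^2 + 6*z + (5.0/2)*(-0.8389 - z + 0.9274)^2
FOC: (2*2 + 5.0)*z = -6 + 5.0*(-0.8389 + 0.9274)
z^{k+1} = -0.6175
Step 3: u-update.
u^{k+1} = 0.9274 - 0.8389 + 0.6175 = 0.706
Step 4: Primal residual = |-0.8389 + 0.6175| = 0.2214


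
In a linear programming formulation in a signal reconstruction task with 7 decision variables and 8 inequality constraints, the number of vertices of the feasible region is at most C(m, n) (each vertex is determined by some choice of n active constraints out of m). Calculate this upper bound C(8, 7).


Each vertex corresponds to some choice of n active constraints out of m, so the number of vertices is at most C(m, n) = m! / (n!(m-n)!).
m = 8, n = 7
Numerator: 8 * 7 * 6 * 5 * 4 * 3 * 2
Denominator: 7! = 5040
C(8, 7) = 8


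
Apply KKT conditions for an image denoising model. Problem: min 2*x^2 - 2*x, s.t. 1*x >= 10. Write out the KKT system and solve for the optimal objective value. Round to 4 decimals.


Step 1: Try lambda = 0 (constraint inactive).
x_unc = 2/(2*2) = 0.5
Check: 1*0.5 = 0.5 < 10 -- violated!
Step 2: Constraint must be active: 1*x = 10
x* = 10/1 = 10.0
lambda = (2*2*10.0 - 2)/1 = 38.0
Step 3: Compute optimal value.
f(x*) = 2*10.0^2 - 2*10.0 = 180.0


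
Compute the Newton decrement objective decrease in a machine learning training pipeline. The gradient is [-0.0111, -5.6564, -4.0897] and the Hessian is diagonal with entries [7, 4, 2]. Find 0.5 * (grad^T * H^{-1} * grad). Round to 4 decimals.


Step 1: H is diagonal, so H^(-1) * g = [-0.0016, -1.4141, -2.0449].
Step 2: g^T H^(-1) g = sum_i g_i^2 / H_ii
  = (-0.0111)^2/7 + (-5.6564)^2/4 + (-4.0897)^2/2
  = 0.0 + 7.9987 + 8.3628 = 16.3616
Step 3: Objective decrease = 0.5 * g^T H^(-1) g = 8.1808


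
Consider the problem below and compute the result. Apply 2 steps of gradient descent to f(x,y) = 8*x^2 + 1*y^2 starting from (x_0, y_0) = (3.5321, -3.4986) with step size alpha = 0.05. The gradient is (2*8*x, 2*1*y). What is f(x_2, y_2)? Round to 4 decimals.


Gradient descent on f(x,y) = 8*x^2 + 1*y^2.
Starting point: (3.5321, -3.4986), alpha = 0.05
Step 1: grad_x = 2*8*3.5321 = 56.5136, grad_y = 2*1*-3.4986 = -6.9972
  x_1 = 3.5321 - 0.05*56.5136 = 0.7064
  y_1 = -3.4986 - 0.05*-6.9972 = -3.1487
Step 2: grad_x = 2*8*0.7064 = 11.3027, grad_y = 2*1*-3.1487 = -6.2975
  x_2 = 0.7064 - 0.05*11.3027 = 0.1413
  y_2 = -3.1487 - 0.05*-6.2975 = -2.8339
f(0.1413, -2.8339) = 8*0.1413^2 + 1*(-2.8339)^2 = 8.1905


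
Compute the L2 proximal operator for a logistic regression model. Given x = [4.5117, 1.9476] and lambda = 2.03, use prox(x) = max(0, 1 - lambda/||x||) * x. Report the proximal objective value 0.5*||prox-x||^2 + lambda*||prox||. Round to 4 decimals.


Step 1: Compute ||x||.
||x|| = 4.9141
Step 2: Compute scaling factor.
scale = max(0, 1 - 2.03/4.9141) = 0.5869
Step 3: prox(x) = [2.6479, 1.1431]
||prox(x)|| = 2.8841
Step 4: Proximal objective.
0.5*||prox-x||^2 = 2.0605
lambda*||prox|| = 5.8547
Total = 7.9152


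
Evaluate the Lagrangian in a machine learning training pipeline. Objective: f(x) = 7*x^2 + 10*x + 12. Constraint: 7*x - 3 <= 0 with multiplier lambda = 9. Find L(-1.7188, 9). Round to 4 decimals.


Step 1: Evaluate f(x).
f(-1.7188) = 7*(-1.7188)^2 + 10*(-1.7188) + 12 = 15.4919
Step 2: Evaluate g(x).
g(-1.7188) = 7*-1.7188 - 3 = -15.0316
Step 3: Compute Lagrangian.
L = 15.4919 + 9*-15.0316 = -119.7925


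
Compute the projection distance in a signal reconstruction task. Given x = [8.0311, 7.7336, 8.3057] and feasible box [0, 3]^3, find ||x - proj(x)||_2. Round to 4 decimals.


Project each component onto [0, 3].
clip(8.0311) = 3.0, clip(7.7336) = 3.0, clip(8.3057) = 3.0
Projection = [3.0, 3.0, 3.0]
Squared diffs: [25.312, 22.407, 28.1505]
Distance = sqrt(75.8695) = 8.7103


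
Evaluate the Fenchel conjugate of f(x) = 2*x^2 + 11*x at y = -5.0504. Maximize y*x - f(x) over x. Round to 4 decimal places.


f*(y) = sup_x {y*x - a*x^2 - b*x} = sup_x {(y-b)*x - a*x^2}
FOC: (y - b) - 2a*x = 0 => x* = (y - b)/(2a)
x* = (-5.0504 - 11)/(2*2) = -4.0126
f*(-5.0504) = (y-b)^2/(4a) = (-5.0504 - 11)^2/(4*2)
= 257.6153/8 = 32.2019


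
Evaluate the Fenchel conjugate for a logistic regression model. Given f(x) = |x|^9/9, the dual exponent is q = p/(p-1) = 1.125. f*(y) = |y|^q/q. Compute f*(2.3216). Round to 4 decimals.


The conjugate exponent q satisfies 1/p + 1/q = 1.
p = 9, so q = 9/(9 - 1) = 1.125
|y|^q = 2.3216^1.125 = 2.5794
f*(2.3216) = 2.5794 / 1.125 = 2.2928


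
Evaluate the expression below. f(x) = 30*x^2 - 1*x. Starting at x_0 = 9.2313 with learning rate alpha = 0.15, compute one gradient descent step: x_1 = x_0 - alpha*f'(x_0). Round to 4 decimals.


We compute the gradient at x_0 and apply the update.
f'(x) = 60*x - 1
f'(9.2313) = 60*9.2313 - 1 = 552.878
x_1 = 9.2313 - 0.15*552.878 = -73.7004


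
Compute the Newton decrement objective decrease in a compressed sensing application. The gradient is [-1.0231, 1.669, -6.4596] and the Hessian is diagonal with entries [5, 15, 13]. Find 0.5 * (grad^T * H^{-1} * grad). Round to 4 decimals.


Step 1: H is diagonal, so H^(-1) * g = [-0.2046, 0.1113, -0.4969].
Step 2: g^T H^(-1) g = sum_i g_i^2 / H_ii
  = (-1.0231)^2/5 + (1.669)^2/15 + (-6.4596)^2/13
  = 0.2093 + 0.1857 + 3.2097 = 3.6048
Step 3: Objective decrease = 0.5 * g^T H^(-1) g = 1.8024


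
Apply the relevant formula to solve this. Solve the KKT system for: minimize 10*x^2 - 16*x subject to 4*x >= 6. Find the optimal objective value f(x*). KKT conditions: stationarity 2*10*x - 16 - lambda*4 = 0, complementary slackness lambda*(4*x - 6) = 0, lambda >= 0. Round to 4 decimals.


Step 1: Try lambda = 0 (constraint inactive).
x_unc = 16/(2*10) = 0.8
Check: 4*0.8 = 3.2 < 6 -- violated!
Step 2: Constraint must be active: 4*x = 6
x* = 6/4 = 1.5
lambda = (2*10*1.5 - 16)/4 = 3.5
Step 3: Compute optimal value.
f(x*) = 10*1.5^2 - 16*1.5 = -1.5


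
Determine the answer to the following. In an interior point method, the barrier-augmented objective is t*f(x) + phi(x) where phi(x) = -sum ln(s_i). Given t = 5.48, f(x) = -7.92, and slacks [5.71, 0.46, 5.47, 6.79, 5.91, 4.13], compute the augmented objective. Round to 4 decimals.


Step 1: Compute log-barrier.
ln values: [1.7422, -0.7765, 1.6993, 1.9155, 1.7766, 1.4183]
phi = -(1.7422 - 0.7765 + 1.6993 + 1.9155 + 1.7766 + 1.4183) = -7.7753
Step 2: Compute augmented objective.
t*f(x) = 5.48*-7.92 = -43.4016
Total = -43.4016 - 7.7753 = -51.1769


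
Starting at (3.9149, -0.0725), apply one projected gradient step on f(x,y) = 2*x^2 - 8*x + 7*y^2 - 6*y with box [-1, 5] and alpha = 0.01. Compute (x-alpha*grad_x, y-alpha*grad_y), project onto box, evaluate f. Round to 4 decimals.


Step 1: Compute gradient at (3.9149, -0.0725).
grad_x = 2*2*3.9149 - 8 = 7.6596
grad_y = 2*7*-0.0725 - 6 = -7.015
Step 2: Gradient step.
x_raw = 3.9149 - 0.01*7.6596 = 3.8383
y_raw = -0.0725 - 0.01*-7.015 = -0.0024
Step 3: Project onto [-1, 5].
x_proj = clip(3.8383) = 3.8383
y_proj = clip(-0.0024) = -0.0024
Step 4: Evaluate f.
f(3.8383, -0.0024) = -1.2271


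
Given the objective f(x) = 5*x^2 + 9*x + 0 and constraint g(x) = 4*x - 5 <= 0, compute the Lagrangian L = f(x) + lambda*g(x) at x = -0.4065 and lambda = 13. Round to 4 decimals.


Step 1: Evaluate f(x).
f(-0.4065) = 5*(-0.4065)^2 + 9*(-0.4065) + 0 = -2.8323
Step 2: Evaluate g(x).
g(-0.4065) = 4*-0.4065 - 5 = -6.626
Step 3: Compute Lagrangian.
L = -2.8323 + 13*-6.626 = -88.9703


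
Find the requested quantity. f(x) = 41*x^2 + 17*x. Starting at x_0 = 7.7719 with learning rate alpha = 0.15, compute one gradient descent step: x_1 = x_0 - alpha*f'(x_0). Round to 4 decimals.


We compute the gradient at x_0 and apply the update.
f'(x) = 82*x + 17
f'(7.7719) = 82*7.7719 + 17 = 654.2958
x_1 = 7.7719 - 0.15*654.2958 = -90.3725


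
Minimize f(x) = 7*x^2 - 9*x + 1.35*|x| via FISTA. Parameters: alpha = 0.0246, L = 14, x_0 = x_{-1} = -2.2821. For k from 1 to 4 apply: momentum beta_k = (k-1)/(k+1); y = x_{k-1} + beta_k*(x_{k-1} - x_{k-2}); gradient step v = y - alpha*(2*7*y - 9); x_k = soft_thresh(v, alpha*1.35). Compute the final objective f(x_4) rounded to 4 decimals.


FISTA on f(x) = 7*x^2 - 9*x + 1.35*|x|
L = 14, alpha = 0.0246
Iteration 1: beta = 0.0, y = -2.2821 + 0.0*(-2.2821 + 2.2821) = -2.2821
  grad(y) = -40.9494, v = y - alpha*grad = -1.2747
  prox(v) = soft_thresh(-1.2747, 0.0332) = -1.2415
Iteration 2: beta = 0.3333, y = -1.2415 + 0.3333*(-1.2415 + 2.2821) = -0.8947
  grad(y) = -21.5255, v = y - alpha*grad = -0.3652
  prox(v) = soft_thresh(-0.3652, 0.0332) = -0.3319
Iteration 3: beta = 0.5, y = -0.3319 + 0.5*(-0.3319 + 1.2415) = 0.1229
  grad(y) = -7.28, v = y - alpha*grad = 0.3019
  prox(v) = soft_thresh(0.3019, 0.0332) = 0.2687
Iteration 4: beta = 0.6, y = 0.2687 + 0.6*(0.2687 + 0.3319) = 0.6291
  grad(y) = -0.1921, v = y - alpha*grad = 0.6339
  prox(v) = soft_thresh(0.6339, 0.0332) = 0.6007
f(x_4) = 7*0.6007^2 - 9*0.6007 + 1.35*|0.6007| = -2.0695


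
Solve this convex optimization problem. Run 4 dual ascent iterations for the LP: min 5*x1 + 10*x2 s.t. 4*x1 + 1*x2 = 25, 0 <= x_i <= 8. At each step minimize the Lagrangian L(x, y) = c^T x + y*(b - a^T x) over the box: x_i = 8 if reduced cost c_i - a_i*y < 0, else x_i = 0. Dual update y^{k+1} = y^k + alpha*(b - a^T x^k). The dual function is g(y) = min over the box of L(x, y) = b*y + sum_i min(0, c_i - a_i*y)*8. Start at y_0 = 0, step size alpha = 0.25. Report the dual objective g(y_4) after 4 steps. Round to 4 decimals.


Dual ascent for LP: min 5*x1 + 10*x2, 4*x1 + 1*x2 = 25, 0 <= x_i <= 8
Step 1: y^k = 0.0, reduced costs: (5.0, 10.0)
  x^k = (0.0, 0.0), subgradient = b - a^T x = 25.0
  y^{k+1} = 0.0 + 0.25*25.0 = 6.25
Step 2: y^k = 6.25, reduced costs: (-20.0, 3.75)
  x^k = (8.0, 0.0), subgradient = b - a^T x = -7.0
  y^{k+1} = 6.25 + 0.25*-7.0 = 4.5
Step 3: y^k = 4.5, reduced costs: (-13.0, 5.5)
  x^k = (8.0, 0.0), subgradient = b - a^T x = -7.0
  y^{k+1} = 4.5 + 0.25*-7.0 = 2.75
Step 4: y^k = 2.75, reduced costs: (-6.0, 7.25)
  x^k = (8.0, 0.0), subgradient = b - a^T x = -7.0
  y^{k+1} = 2.75 + 0.25*-7.0 = 1.0
Dual objective at y_4 = 1.0: reduced costs (1.0, 9.0), box minimizer x = (0.0, 0.0)
g(y_4) = b*y + (c1 - a1*y)*x1 + (c2 - a2*y)*x2 = 25*1.0 + 1.0*0.0 + 9.0*0.0 = 25.0 + 0.0 + 0.0 = 25.0


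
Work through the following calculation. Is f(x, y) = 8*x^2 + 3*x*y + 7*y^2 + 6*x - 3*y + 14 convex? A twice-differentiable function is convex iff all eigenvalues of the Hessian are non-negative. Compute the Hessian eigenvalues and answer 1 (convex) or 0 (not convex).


The Hessian of f(x,y) = 8*x^2 + 3*x*y + 7*y^2 + 6*x - 3*y + 14 is:
H = [[16, 3], [3, 14]]
Trace = 16 + 14 = 30
Determinant = 16*14 - (3)^2 = 215
Discriminant = (30)^2 - 4*215 = 40.0
Eigenvalues: lambda_1 = 11.8377, lambda_2 = 18.1623
The function is convex.

1


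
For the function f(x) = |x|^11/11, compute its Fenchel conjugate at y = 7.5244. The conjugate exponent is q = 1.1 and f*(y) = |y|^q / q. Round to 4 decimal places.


The conjugate exponent q satisfies 1/p + 1/q = 1.
p = 11, so q = 11/(11 - 1) = 1.1
|y|^q = 7.5244^1.1 = 9.207
f*(7.5244) = 9.207 / 1.1 = 8.37


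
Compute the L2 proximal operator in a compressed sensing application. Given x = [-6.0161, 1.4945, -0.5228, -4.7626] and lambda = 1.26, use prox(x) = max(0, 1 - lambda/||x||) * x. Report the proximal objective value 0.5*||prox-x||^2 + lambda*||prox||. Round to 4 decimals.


Step 1: Compute ||x||.
||x|| = 7.8347
Step 2: Compute scaling factor.
scale = max(0, 1 - 1.26/7.8347) = 0.8392
Step 3: prox(x) = [-5.0486, 1.2542, -0.4387, -3.9967]
||prox(x)|| = 6.5747
Step 4: Proximal objective.
0.5*||prox-x||^2 = 0.7938
lambda*||prox|| = 8.2841
Total = 9.0779


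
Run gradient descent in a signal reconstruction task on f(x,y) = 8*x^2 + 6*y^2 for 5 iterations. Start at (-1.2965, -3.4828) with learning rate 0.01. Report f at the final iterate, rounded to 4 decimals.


Gradient descent on f(x,y) = 8*x^2 + 6*y^2.
Starting point: (-1.2965, -3.4828), alpha = 0.01
Step 1: grad_x = 2*8*-1.2965 = -20.744, grad_y = 2*6*-3.4828 = -41.7936
  x_1 = -1.2965 - 0.01*-20.744 = -1.0891
  y_1 = -3.4828 - 0.01*-41.7936 = -3.0649
Step 2: grad_x = 2*8*-1.0891 = -17.425, grad_y = 2*6*-3.0649 = -36.7784
  x_2 = -1.0891 - 0.01*-17.425 = -0.9148
  y_2 = -3.0649 - 0.01*-36.7784 = -2.6971
Step 3: grad_x = 2*8*-0.9148 = -14.637, grad_y = 2*6*-2.6971 = -32.365
  x_3 = -0.9148 - 0.01*-14.637 = -0.7684
  y_3 = -2.6971 - 0.01*-32.365 = -2.3734
Step 4: grad_x = 2*8*-0.7684 = -12.2951, grad_y = 2*6*-2.3734 = -28.4812
  x_4 = -0.7684 - 0.01*-12.2951 = -0.6455
  y_4 = -2.3734 - 0.01*-28.4812 = -2.0886
Step 5: grad_x = 2*8*-0.6455 = -10.3278, grad_y = 2*6*-2.0886 = -25.0634
  x_5 = -0.6455 - 0.01*-10.3278 = -0.5422
  y_5 = -2.0886 - 0.01*-25.0634 = -1.838
f(-0.5422, -1.838) = 8*(-0.5422)^2 + 6*(-1.838)^2 = 22.6211


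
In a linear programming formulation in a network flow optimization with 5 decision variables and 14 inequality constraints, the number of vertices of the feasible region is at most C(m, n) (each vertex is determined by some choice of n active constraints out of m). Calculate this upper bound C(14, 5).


Each vertex corresponds to some choice of n active constraints out of m, so the number of vertices is at most C(m, n) = m! / (n!(m-n)!).
m = 14, n = 5
Numerator: 14 * 13 * 12 * 11 * 10
Denominator: 5! = 120
C(14, 5) = 2002


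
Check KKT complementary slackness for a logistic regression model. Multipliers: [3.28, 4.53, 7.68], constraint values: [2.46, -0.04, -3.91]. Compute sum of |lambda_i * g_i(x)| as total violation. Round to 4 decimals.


KKT complementary slackness check:
lambda_1 * g_1 = 3.28 * 2.46 = 8.0688
lambda_2 * g_2 = 4.53 * -0.04 = -0.1812
lambda_3 * g_3 = 7.68 * -3.91 = -30.0288
Total violation = 8.0688 + 0.1812 + 30.0288 = 38.2788


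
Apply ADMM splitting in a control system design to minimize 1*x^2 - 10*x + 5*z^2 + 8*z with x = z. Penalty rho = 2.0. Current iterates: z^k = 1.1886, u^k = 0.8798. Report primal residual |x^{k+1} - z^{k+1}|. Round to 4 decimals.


ADMM iteration with rho = 2.0, z^k = 1.1886, u^k = 0.8798
Step 1: x-update.
Minimize 1*x^2 - 10*x + (2.0/2)*(x - 1.1886 + 0.8798)^2
FOC: (2*1 + 2.0)*x = 10 + 2.0*(1.1886 - 0.8798)
x^{k+1} = 2.6544
Step 2: z-update.
Minimize 5*z^2 + 8*z + (2.0/2)*(2.6544 - z + 0.8798)^2
FOC: (2*5 + 2.0)*z = -8 + 2.0*(2.6544 + 0.8798)
z^{k+1} = -0.0776
Step 3: u-update.
u^{k+1} = 0.8798 + 2.6544 + 0.0776 = 3.6118
Step 4: Primal residual = |2.6544 + 0.0776| = 2.732


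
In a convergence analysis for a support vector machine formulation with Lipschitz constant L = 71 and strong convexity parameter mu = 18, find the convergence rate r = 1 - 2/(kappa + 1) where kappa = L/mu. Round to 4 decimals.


Step 1: Compute the condition number.
kappa = L/mu = 71/18 = 3.9444
Step 2: Compute the convergence rate.
r = 1 - 2/(kappa + 1) = 1 - 2*mu/(L + mu) = (L - mu)/(L + mu) = 53/89 = 0.5955


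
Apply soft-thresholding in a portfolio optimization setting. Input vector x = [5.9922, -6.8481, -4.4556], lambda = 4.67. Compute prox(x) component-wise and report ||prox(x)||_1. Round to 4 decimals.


Soft-thresholding with lambda = 4.67:
prox(5.9922) = sign(5.9922)*max(|5.9922| - 4.67, 0) = 1.3222
prox(-6.8481) = sign(-6.8481)*max(|-6.8481| - 4.67, 0) = -2.1781
prox(-4.4556) = sign(-4.4556)*max(|-4.4556| - 4.67, 0) = 0.0
prox(x) = [1.3222, -2.1781, 0.0]
||prox(x)||_1 = 1.3222 + 2.1781 + 0.0 = 3.5003


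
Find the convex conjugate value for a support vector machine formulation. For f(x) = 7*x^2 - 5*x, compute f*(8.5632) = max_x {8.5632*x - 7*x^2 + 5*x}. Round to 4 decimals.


f*(y) = sup_x {y*x - a*x^2 - b*x} = sup_x {(y-b)*x - a*x^2}
FOC: (y - b) - 2a*x = 0 => x* = (y - b)/(2a)
x* = (8.5632 + 5)/(2*7) = 0.9688
f*(8.5632) = (y-b)^2/(4a) = (8.5632 + 5)^2/(4*7)
= 183.9604/28 = 6.57


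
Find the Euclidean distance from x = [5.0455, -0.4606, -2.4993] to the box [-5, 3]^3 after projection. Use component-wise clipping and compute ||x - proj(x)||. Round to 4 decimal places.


Project each component onto [-5, 3].
clip(5.0455) = 3.0, clip(-0.4606) = -0.4606, clip(-2.4993) = -2.4993
Projection = [3.0, -0.4606, -2.4993]
Squared diffs: [4.1841, 0.0, 0.0]
Distance = sqrt(4.1841) = 2.0455


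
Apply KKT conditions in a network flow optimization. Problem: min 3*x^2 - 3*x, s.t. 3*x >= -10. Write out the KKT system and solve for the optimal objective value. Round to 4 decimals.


Step 1: Try lambda = 0 (constraint inactive).
Stationarity: 2*3*x - 3 = 0
x* = 3/(2*3) = 0.5
Check constraint: 3*0.5 = 1.5 >= -10 -- satisfied.
Step 2: Compute optimal value.
f(x*) = 3*0.5^2 - 3*0.5 = -0.75


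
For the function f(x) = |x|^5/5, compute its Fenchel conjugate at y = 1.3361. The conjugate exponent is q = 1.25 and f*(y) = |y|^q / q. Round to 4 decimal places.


The conjugate exponent q satisfies 1/p + 1/q = 1.
p = 5, so q = 5/(5 - 1) = 1.25
|y|^q = 1.3361^1.25 = 1.4365
f*(1.3361) = 1.4365 / 1.25 = 1.1492


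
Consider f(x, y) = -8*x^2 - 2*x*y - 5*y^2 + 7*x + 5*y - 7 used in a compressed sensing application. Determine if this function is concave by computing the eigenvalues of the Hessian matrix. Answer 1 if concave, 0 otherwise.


The Hessian of f(x,y) = -8*x^2 - 2*x*y - 5*y^2 + 7*x + 5*y - 7 is:
H = [[-16, -2], [-2, -10]]
Trace = -16 - 10 = -26
Determinant = -16*-10 - (-2)^2 = 156
Discriminant = (-26)^2 - 4*156 = 52.0
Eigenvalues: lambda_1 = -16.6056, lambda_2 = -9.3944
The function is concave.

1


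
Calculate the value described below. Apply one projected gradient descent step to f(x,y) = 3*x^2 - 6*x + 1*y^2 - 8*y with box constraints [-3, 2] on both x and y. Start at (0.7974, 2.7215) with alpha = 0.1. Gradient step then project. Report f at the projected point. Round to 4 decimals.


Step 1: Compute gradient at (0.7974, 2.7215).
grad_x = 2*3*0.7974 - 6 = -1.2156
grad_y = 2*1*2.7215 - 8 = -2.557
Step 2: Gradient step.
x_raw = 0.7974 - 0.1*-1.2156 = 0.919
y_raw = 2.7215 - 0.1*-2.557 = 2.9772
Step 3: Project onto [-3, 2].
x_proj = clip(0.919) = 0.919
y_proj = clip(2.9772) = 2.0
Step 4: Evaluate f.
f(0.919, 2.0) = -14.9803


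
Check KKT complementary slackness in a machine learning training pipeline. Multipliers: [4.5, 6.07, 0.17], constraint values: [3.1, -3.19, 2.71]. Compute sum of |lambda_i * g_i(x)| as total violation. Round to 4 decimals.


KKT complementary slackness check:
lambda_1 * g_1 = 4.5 * 3.1 = 13.95
lambda_2 * g_2 = 6.07 * -3.19 = -19.3633
lambda_3 * g_3 = 0.17 * 2.71 = 0.4607
Total violation = 13.95 + 19.3633 + 0.4607 = 33.774


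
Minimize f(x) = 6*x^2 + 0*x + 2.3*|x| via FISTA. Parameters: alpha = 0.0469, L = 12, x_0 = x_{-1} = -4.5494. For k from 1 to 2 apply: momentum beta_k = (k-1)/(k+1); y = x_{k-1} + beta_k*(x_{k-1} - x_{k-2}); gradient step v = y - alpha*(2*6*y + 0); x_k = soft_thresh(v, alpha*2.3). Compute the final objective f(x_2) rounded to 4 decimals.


FISTA on f(x) = 6*x^2 + 0*x + 2.3*|x|
L = 12, alpha = 0.0469
Iteration 1: beta = 0.0, y = -4.5494 + 0.0*(-4.5494 + 4.5494) = -4.5494
  grad(y) = -54.5928, v = y - alpha*grad = -1.989
  prox(v) = soft_thresh(-1.989, 0.1079) = -1.8811
Iteration 2: beta = 0.3333, y = -1.8811 + 0.3333*(-1.8811 + 4.5494) = -0.9917
  grad(y) = -11.9004, v = y - alpha*grad = -0.4336
  prox(v) = soft_thresh(-0.4336, 0.1079) = -0.3257
f(x_2) = 6*(-0.3257)^2 + 0*(-0.3257) + 2.3*|-0.3257| = 1.3856


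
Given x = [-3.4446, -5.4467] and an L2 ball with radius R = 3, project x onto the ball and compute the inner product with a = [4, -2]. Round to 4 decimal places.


Step 1: Compute ||x|| (intermediates to 6 decimals).
||x|| = sqrt((-3.4446)^2 + (-5.4467)^2) = 6.444518
Step 2: Project.
Since ||x|| > R, scale = R/||x|| = 3/6.444518 = 0.465512, proj(x) = scale * x
proj(x) = [-1.603503, -2.535504]
Step 3: Dot product.
a^T * proj(x) = 4*(-1.603503) - 2*(-2.535504) = -1.343


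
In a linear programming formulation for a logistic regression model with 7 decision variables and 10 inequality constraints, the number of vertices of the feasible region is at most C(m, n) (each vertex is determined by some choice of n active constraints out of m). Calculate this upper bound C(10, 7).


Each vertex corresponds to some choice of n active constraints out of m, so the number of vertices is at most C(m, n) = m! / (n!(m-n)!).
m = 10, n = 7
Numerator: 10 * 9 * 8 * 7 * 6 * 5 * 4
Denominator: 7! = 5040
C(10, 7) = 120


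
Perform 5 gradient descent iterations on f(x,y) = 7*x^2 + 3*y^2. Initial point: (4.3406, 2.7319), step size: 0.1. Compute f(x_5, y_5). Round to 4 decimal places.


Gradient descent on f(x,y) = 7*x^2 + 3*y^2.
Starting point: (4.3406, 2.7319), alpha = 0.1
Step 1: grad_x = 2*7*4.3406 = 60.7684, grad_y = 2*3*2.7319 = 16.3914
  x_1 = 4.3406 - 0.1*60.7684 = -1.7362
  y_1 = 2.7319 - 0.1*16.3914 = 1.0928
Step 2: grad_x = 2*7*-1.7362 = -24.3074, grad_y = 2*3*1.0928 = 6.5566
  x_2 = -1.7362 - 0.1*-24.3074 = 0.6945
  y_2 = 1.0928 - 0.1*6.5566 = 0.4371
Step 3: grad_x = 2*7*0.6945 = 9.7229, grad_y = 2*3*0.4371 = 2.6226
  x_3 = 0.6945 - 0.1*9.7229 = -0.2778
  y_3 = 0.4371 - 0.1*2.6226 = 0.1748
Step 4: grad_x = 2*7*-0.2778 = -3.8892, grad_y = 2*3*0.1748 = 1.049
  x_4 = -0.2778 - 0.1*-3.8892 = 0.1111
  y_4 = 0.1748 - 0.1*1.049 = 0.0699
Step 5: grad_x = 2*7*0.1111 = 1.5557, grad_y = 2*3*0.0699 = 0.4196
  x_5 = 0.1111 - 0.1*1.5557 = -0.0444
  y_5 = 0.0699 - 0.1*0.4196 = 0.028
f(-0.0444, 0.028) = 7*(-0.0444)^2 + 3*0.028^2 = 0.0162


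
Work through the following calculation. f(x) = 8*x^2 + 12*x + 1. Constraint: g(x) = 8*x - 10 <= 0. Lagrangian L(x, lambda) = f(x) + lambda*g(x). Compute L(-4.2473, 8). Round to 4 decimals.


Step 1: Evaluate f(x).
f(-4.2473) = 8*(-4.2473)^2 + 12*(-4.2473) + 1 = 94.3489
Step 2: Evaluate g(x).
g(-4.2473) = 8*-4.2473 - 10 = -43.9784
Step 3: Compute Lagrangian.
L = 94.3489 + 8*-43.9784 = -257.4783
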